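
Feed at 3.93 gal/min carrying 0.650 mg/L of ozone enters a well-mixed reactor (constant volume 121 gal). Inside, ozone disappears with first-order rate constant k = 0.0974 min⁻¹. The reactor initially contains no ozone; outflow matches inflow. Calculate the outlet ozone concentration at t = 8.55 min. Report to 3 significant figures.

Accumulation = in − out − consumed: V dC/dt = Q C_in − Q C − k V C.
This is linear with rate a = Q/V + k = 0.12988 min⁻¹.
C_ss = Q C_in/(Q + kV) = 0.16255 mg/L; C(t) = C_ss + (C₀ − C_ss) e^(−a t).
C(8.55) = 0.16255 + (-0.16255)·e^(−0.12988·8.55) = 0.16255 + (-0.16255)·0.32940 = 0.10900 mg/L.

0.109 mg/L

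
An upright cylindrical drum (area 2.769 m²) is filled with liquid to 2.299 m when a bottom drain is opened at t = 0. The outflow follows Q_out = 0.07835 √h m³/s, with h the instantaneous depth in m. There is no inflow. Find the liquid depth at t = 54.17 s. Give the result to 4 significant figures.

With no inflow, A dh/dt = −0.07835 √h.
This is separable: 2 d(√h)/dt = −0.07835/A, so √h = √h₀ − (0.07835/(2A)) t.
√h = √2.299 − 0.07835·54.17/(2·2.769) = 1.51625 − 0.766381 = 0.749864.
h = 0.749864² = 0.562296 m.

0.5623 m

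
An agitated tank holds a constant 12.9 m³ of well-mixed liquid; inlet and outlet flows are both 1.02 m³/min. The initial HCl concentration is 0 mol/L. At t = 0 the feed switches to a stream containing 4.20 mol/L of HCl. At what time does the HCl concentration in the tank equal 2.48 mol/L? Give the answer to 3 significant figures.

Species balance: V dC/dt = Q(C_in − C) ⇒ τ = V/Q = 12.647 min.
C(t) = C_in + (C₀ − C_in) e^(−t/τ). Set C = 2.48 and solve for t:
e^(−t/τ) = (C − C_in)/(C₀ − C_in) = (2.48 − 4.20)/(0 − 4.20) = 0.40952
t = −τ ln(…) = 12.647 × 0.89276 = 11.291 min.

11.3 min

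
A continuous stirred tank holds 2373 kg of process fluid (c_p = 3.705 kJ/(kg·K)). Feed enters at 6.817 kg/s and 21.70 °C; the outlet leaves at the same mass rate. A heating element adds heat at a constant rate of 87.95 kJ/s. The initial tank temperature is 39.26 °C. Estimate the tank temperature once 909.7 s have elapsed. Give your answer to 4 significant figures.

26.21 °C

M c_p dT/dt = ṁ c_p (T_in − T) + Q̇.
τ = M/ṁ = 348.100 s; T_ss = T_in + Q̇/(ṁ c_p) = 21.70 + 87.95/(6.817·3.705) = 25.1822 °C.
This is linear first-order; T(t) = T_ss + (T₀ − T_ss) e^(−t/τ).
T(909.7) = 25.1822 + (14.0778)·e^(−909.7/348.100) = 25.1822 + (14.0778)·0.0732903 = 26.2140 °C.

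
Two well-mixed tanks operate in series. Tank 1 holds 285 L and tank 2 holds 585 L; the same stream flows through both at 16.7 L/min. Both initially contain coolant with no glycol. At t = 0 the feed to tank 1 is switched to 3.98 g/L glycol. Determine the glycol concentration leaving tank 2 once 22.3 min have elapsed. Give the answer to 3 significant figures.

0.897 g/L

Species balance on tank i: dCᵢ/dt = (Cᵢ₋₁ − Cᵢ)/τᵢ with τᵢ = Vᵢ/Q.
τ₁ = 285/16.7 = 17.066 min; τ₂ = 585/16.7 = 35.030 min.
Tank 1: C₁ = C_in(1 − e^(−t/τ₁)). Tank 2 (τ₁ ≠ τ₂): C₂ = C_in[1 − (τ₁ e^(−t/τ₁) − τ₂ e^(−t/τ₂))/(τ₁ − τ₂)].
At t = 22.3: e^(−t/τ₁) = 0.27071, e^(−t/τ₂) = 0.52909.
C₂ = 3.98·[1 − (17.066·0.27071 − 35.030·0.52909)/(-17.964)] = 3.98·0.22545 = 0.89730 g/L.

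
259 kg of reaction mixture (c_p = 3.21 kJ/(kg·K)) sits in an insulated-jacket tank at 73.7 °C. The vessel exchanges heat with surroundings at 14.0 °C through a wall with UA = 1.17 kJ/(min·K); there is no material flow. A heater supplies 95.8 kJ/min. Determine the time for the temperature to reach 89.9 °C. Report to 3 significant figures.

931 min

First-law balance (no shaft work): M c_p dT/dt = −UA(T − T_amb) + Q̇.
τ = M c_p/UA = 710.59 min; T_ss = T_amb + Q̇/UA = 14.0 + 95.8/1.17 = 95.880 °C.
T(t) = T_ss + (T₀ − T_ss)e^(−t/τ); set T = 89.9:
t = −τ ln[(T − T_ss)/(T₀ − T_ss)] = −710.59 · ln(0.26962) = 931.39 min.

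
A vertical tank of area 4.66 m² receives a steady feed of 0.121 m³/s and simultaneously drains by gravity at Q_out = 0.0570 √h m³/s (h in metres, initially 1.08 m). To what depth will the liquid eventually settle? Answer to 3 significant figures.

Level balance: A dh/dt = 0.121 − 0.0570 √h. Setting dh/dt = 0:
Q_in = 0.0570 √h_ss ⇒ √h_ss = 0.121/0.0570 = 2.1228.
h_ss = 2.1228² = 4.5063 m. (Since h₀ = 1.08 m < h_ss, the level will rise toward this value.)

4.51 m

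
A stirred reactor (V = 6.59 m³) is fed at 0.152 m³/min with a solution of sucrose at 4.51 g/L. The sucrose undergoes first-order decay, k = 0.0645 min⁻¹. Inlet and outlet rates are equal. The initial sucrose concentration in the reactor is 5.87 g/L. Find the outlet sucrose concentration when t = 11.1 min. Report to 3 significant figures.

Species balance: V dC/dt = Q C_in − Q C − k V C.
This is linear with rate a = Q/V + k = 0.087565 min⁻¹.
C_ss = Q C_in/(Q + kV) = 1.1880 g/L; C(t) = C_ss + (C₀ − C_ss) e^(−a t).
C(11.1) = 1.1880 + (4.6820)·e^(−0.087565·11.1) = 1.1880 + (4.6820)·0.37834 = 2.9593 g/L.

2.96 g/L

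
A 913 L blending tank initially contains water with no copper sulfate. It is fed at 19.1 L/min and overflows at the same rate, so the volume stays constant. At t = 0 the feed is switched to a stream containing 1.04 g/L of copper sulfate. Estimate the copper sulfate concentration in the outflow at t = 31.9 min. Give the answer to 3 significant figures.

0.506 g/L

Species balance on the tank: V dC/dt = Q(C_in − C).
So dC/dt = (C_in − C)/τ with τ = V/Q = 913/19.1 = 47.801 min.
Solution: C(t) = C_in + (C₀ − C_in) e^(−t/τ).
C(31.9) = 1.04 + (0 − 1.04)·e^(−31.9/47.801) = 1.04 + (-1.0400)·0.51307 = 0.50641 g/L.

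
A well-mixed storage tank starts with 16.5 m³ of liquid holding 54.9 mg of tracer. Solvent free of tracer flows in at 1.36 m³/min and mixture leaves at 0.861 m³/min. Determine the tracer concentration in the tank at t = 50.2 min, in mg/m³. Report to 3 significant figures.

0.269 mg/m³

Let m(t) be the amount of tracer. Volume: V(t) = V₀ + (Q_in − Q_out) t = 16.5 + 0.49900 t; V(50.2) = 41.550 m³.
No tracer enters, so dm/dt = −Q_out · (m/V).
Separate: dm/m = −Q_out dt/V(t) ⇒ ln(m/m₀) = −(Q_out/(Q_in−Q_out)) ln(V/V₀).
m = m₀ (V₀/V)^(Q_out/(Q_in−Q_out)) = 54.9 × (16.5/41.550)^(1.7255) = 11.156 mg.
C = m/V = 11.156/41.550 = 0.26850 mg/m³.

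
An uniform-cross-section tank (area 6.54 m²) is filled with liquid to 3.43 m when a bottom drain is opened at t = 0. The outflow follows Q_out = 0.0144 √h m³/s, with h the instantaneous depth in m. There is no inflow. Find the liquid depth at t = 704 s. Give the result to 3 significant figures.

1.16 m

With no inflow, A dh/dt = −0.0144 √h.
∫ h^(−1/2) dh = −(0.0144/A) ∫ dt, giving 2√h = 2√h₀ − (0.0144/A) t.
√h = √3.43 − 0.0144·704/(2·6.54) = 1.8520 − 0.77505 = 1.0770.
h = 1.0770² = 1.1599 m.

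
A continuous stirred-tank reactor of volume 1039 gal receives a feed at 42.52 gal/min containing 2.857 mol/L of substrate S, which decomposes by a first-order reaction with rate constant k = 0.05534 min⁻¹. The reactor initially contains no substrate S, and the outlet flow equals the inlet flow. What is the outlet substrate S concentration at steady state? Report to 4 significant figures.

1.215 mol/L

Species balance: V dC/dt = Q C_in − Q C − k V C.
At steady state: 0 = Q C_in − (Q + kV) C_ss, so C_ss = Q C_in/(Q + kV).
C_ss = 42.52·2.857/(42.52 + 0.05534·1039) = 121.480/100.018 = 1.21457 mol/L.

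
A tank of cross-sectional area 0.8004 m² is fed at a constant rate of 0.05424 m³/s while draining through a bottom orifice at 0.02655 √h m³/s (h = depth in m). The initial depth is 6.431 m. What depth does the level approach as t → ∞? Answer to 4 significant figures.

Unsteady balance on liquid volume: A dh/dt = Q_in − 0.02655 √h. At steady state dh/dt = 0:
Q_in = 0.02655 √h_ss ⇒ √h_ss = 0.05424/0.02655 = 2.04294.
h_ss = 2.04294² = 4.17360 m. (Since h₀ = 6.431 m > h_ss, the level will fall toward this value.)

4.174 m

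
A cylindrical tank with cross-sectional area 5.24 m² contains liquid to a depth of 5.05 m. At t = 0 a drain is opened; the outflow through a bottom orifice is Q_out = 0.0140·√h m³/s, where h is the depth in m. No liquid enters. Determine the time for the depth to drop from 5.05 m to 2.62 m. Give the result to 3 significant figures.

Volume balance on the tank: A dh/dt = −0.0140 √h.
This is separable: 2 d(√h)/dt = −0.0140/A, so √h = √h₀ − (0.0140/(2A)) t.
t = 2A(√h₀ − √h)/0.0140 = 2·5.24·(√5.05 − √2.62)/0.0140
  = 10.480 × (2.2472 − 1.6186) / 0.0140 = 470.54 s.

471 s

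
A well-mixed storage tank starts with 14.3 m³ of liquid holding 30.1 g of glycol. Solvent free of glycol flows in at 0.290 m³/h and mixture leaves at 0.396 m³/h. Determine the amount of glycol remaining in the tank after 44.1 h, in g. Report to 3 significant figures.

Let m(t) be the amount of glycol. Volume: V(t) = V₀ + (Q_in − Q_out) t = 14.3 − 0.10600 t; V(44.1) = 9.6254 m³.
Species balance (pure solvent in): dm/dt = −Q_out · m/V(t).
Separate: dm/m = −Q_out dt/V(t) ⇒ ln(m/m₀) = −(Q_out/(Q_in−Q_out)) ln(V/V₀).
m = m₀ (V₀/V)^(Q_out/(Q_in−Q_out)) = 30.1 × (14.3/9.6254)^(-3.7358) = 6.8598 g.

6.86 g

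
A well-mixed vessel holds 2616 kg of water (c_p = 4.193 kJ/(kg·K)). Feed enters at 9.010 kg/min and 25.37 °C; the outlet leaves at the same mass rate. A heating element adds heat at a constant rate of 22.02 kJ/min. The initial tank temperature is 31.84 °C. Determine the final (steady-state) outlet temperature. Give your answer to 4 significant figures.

Heat balance on the well-mixed liquid: M c_p dT/dt = ṁ c_p (T_in − T) + 22.02.
At steady state dT/dt = 0 ⇒ T_ss = T_in + Q̇/(ṁ c_p) = 25.37 + 22.02/(9.010·4.193) = 25.9529 °C.

25.95 °C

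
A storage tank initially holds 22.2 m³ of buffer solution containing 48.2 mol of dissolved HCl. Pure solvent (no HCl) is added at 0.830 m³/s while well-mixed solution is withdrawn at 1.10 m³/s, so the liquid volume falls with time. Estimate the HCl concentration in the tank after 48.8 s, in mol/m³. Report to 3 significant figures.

0.136 mol/m³

Let m(t) be the amount of HCl. Volume: V(t) = V₀ + (Q_in − Q_out) t = 22.2 − 0.27000 t; V(48.8) = 9.0240 m³.
Solute balance: dm/dt = 0 − Q_out C = −Q_out m/V(t).
Separate: dm/m = −Q_out dt/V(t) ⇒ ln(m/m₀) = −(Q_out/(Q_in−Q_out)) ln(V/V₀).
m = m₀ (V₀/V)^(Q_out/(Q_in−Q_out)) = 48.2 × (22.2/9.0240)^(-4.0741) = 1.2310 mol.
C = m/V = 1.2310/9.0240 = 0.13642 mol/m³.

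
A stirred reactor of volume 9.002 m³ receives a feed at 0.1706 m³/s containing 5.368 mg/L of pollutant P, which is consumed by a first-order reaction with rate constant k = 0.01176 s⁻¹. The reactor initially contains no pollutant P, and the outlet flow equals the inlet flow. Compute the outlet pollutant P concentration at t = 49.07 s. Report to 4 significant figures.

2.579 mg/L

Species balance: V dC/dt = Q C_in − Q C − k V C.
dC/dt = (Q/V) C_in − (Q/V + k) C; effective rate a = Q/V + k = 0.0189513 + 0.01176 = 0.0307113 s⁻¹.
C_ss = Q C_in/(Q + kV) = 3.31248 mg/L; C(t) = C_ss + (C₀ − C_ss) e^(−a t).
C(49.07) = 3.31248 + (-3.31248)·e^(−0.0307113·49.07) = 3.31248 + (-3.31248)·0.221572 = 2.57853 mg/L.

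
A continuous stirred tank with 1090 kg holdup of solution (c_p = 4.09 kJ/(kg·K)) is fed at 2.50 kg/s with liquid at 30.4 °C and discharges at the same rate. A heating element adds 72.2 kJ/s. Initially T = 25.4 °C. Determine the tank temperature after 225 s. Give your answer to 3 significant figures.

Heat balance on the well-mixed liquid: M c_p dT/dt = ṁ c_p (T_in − T) + 72.2.
τ = M/ṁ = 436.00 s; T_ss = T_in + Q̇/(ṁ c_p) = 30.4 + 72.2/(2.50·4.09) = 37.461 °C.
Integrating: T(t) = T_ss + (T₀ − T_ss) e^(−t/τ).
T(225) = 37.461 + (-12.061)·e^(−225/436.00) = 37.461 + (-12.061)·0.59687 = 30.262 °C.

30.3 °C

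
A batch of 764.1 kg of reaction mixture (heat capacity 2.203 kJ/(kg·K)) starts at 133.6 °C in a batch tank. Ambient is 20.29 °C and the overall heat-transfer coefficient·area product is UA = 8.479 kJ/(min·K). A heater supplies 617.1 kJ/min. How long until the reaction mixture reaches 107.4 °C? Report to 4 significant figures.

M c_p dT/dt = −UA(T − T_amb) + Q̇.
τ = M c_p/UA = 198.527 min; T_ss = T_amb + Q̇/UA = 20.29 + 617.1/8.479 = 93.0698 °C.
T(t) = T_ss + (T₀ − T_ss)e^(−t/τ); set T = 107.4:
t = −τ ln[(T − T_ss)/(T₀ − T_ss)] = −198.527 · ln(0.353568) = 206.404 min.

206.4 min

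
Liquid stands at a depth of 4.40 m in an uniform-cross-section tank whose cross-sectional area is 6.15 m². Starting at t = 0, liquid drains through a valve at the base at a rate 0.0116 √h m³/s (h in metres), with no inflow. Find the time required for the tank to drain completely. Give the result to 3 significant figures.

2220 s

A dh/dt = −Q_out = −0.0116 √h.
Separate and integrate: 2(√h − √h₀) = −(0.0116/A) t.
Tank is empty when √h = 0: t_empty = 2A√h₀/0.0116.
t_empty = 2·6.15·√4.40/0.0116 = 12.300·2.0976/0.0116 = 2224.2 s.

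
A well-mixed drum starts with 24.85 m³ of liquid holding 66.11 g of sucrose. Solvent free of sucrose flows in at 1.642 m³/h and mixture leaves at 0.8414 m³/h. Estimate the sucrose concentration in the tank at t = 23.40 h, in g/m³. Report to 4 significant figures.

0.8404 g/m³

Let m(t) be the amount of sucrose. Volume: V(t) = V₀ + (Q_in − Q_out) t = 24.85 + 0.800600 t; V(23.40) = 43.5840 m³.
No sucrose enters, so dm/dt = −Q_out · (m/V).
dm/m = −Q_out dt/(V₀ + 0.800600 t); integrating gives ln(m/m₀) = −(Q_out/(Q_in−Q_out)) ln(V/V₀).
m = m₀ (V₀/V)^(Q_out/(Q_in−Q_out)) = 66.11 × (24.85/43.5840)^(1.05096) = 36.6295 g.
C = m/V = 36.6295/43.5840 = 0.840434 g/m³.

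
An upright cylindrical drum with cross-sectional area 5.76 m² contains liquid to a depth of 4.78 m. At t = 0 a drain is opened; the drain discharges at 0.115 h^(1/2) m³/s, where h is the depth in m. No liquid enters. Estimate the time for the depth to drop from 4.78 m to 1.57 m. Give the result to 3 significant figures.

93.5 s

With no inflow, A dh/dt = −0.115 √h.
∫ h^(−1/2) dh = −(0.115/A) ∫ dt, giving 2√h = 2√h₀ − (0.115/A) t.
t = 2A(√h₀ − √h)/0.115 = 2·5.76·(√4.78 − √1.57)/0.115
  = 11.520 × (2.1863 − 1.2530) / 0.115 = 93.495 s.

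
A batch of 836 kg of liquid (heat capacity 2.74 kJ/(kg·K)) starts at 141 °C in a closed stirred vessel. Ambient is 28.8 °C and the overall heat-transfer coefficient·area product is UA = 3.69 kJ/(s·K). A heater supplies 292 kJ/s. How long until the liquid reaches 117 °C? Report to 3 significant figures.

M c_p dT/dt = −UA(T − T_amb) + Q̇.
τ = M c_p/UA = 620.77 s; T_ss = T_amb + Q̇/UA = 28.8 + 292/3.69 = 107.93 °C.
T(t) = T_ss + (T₀ − T_ss)e^(−t/τ); set T = 117:
t = −τ ln[(T − T_ss)/(T₀ − T_ss)] = −620.77 · ln(0.27421) = 803.20 s.

803 s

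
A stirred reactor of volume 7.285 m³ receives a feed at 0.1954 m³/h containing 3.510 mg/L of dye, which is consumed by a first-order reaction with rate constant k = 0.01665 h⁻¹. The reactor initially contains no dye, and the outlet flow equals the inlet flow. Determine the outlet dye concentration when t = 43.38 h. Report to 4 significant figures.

1.837 mg/L

V dC/dt = Q(C_in − C) − k V C.
dC/dt = (Q/V) C_in − (Q/V + k) C; effective rate a = Q/V + k = 0.0268222 + 0.01665 = 0.0434722 h⁻¹.
C_ss = Q C_in/(Q + kV) = 2.16566 mg/L; C(t) = C_ss + (C₀ − C_ss) e^(−a t).
C(43.38) = 2.16566 + (-2.16566)·e^(−0.0434722·43.38) = 2.16566 + (-2.16566)·0.151704 = 1.83712 mg/L.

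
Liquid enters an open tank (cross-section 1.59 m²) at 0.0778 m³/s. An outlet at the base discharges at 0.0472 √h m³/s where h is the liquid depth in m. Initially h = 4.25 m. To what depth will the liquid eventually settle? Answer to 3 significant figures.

2.72 m

A dh/dt = Q_in − 0.0472 √h. Steady state requires inflow = outflow:
Q_in = 0.0472 √h_ss ⇒ √h_ss = 0.0778/0.0472 = 1.6483.
h_ss = 1.6483² = 2.7169 m. (Since h₀ = 4.25 m > h_ss, the level will fall toward this value.)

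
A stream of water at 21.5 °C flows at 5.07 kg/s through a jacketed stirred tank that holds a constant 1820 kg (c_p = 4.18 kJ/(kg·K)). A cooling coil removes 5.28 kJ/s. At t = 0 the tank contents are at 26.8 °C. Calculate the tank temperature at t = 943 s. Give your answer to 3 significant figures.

21.7 °C

M c_p dT/dt = ṁ c_p (T_in − T) − Q̇.
τ = M/ṁ = 358.97 s; T_ss = T_in − Q̇/(ṁ c_p) = 21.5 − 5.28/(5.07·4.18) = 21.251 °C.
Integrating: T(t) = T_ss + (T₀ − T_ss) e^(−t/τ).
T(943) = 21.251 + (5.5491)·e^(−943/358.97) = 21.251 + (5.5491)·0.072300 = 21.652 °C.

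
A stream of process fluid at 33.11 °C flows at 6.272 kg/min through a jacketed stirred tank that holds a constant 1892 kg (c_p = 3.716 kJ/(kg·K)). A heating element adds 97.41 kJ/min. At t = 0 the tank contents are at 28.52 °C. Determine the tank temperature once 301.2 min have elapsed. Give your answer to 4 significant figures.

34.06 °C

First-law balance (no shaft work): M c_p dT/dt = ṁ c_p (T_in − T) + 97.41.
Rearrange: dT/dt = (T_ss − T)/τ with τ = M/ṁ = 301.658 min and T_ss = T_in + Q̇/(ṁ c_p) = 37.2895 °C.
This is linear first-order; T(t) = T_ss + (T₀ − T_ss) e^(−t/τ).
T(301.2) = 37.2895 + (-8.76948)·e^(−301.2/301.658) = 37.2895 + (-8.76948)·0.368439 = 34.0585 °C.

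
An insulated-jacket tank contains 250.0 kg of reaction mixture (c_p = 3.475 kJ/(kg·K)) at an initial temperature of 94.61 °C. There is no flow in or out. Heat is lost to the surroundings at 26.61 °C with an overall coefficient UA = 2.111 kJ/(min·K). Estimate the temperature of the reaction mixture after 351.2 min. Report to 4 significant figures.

55.58 °C

M c_p dT/dt = −UA(T − T_amb).
dT/dt = (T_ss − T)/τ with T_ss = T_amb = 26.6100 °C, τ = M c_p/UA = 250.0·3.475/2.111 = 411.535 min.
Integrating: T(t) = T_ss + (T₀ − T_ss) e^(−t/τ).
T(351.2) = 26.6100 + (68.0000)·0.425968 = 55.5758 °C.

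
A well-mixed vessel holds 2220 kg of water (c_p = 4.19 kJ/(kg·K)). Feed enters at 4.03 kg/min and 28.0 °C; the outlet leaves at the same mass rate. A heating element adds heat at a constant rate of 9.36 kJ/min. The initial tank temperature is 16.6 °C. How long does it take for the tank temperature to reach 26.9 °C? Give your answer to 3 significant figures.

Energy balance: M c_p dT/dt = ṁ c_p (T_in − T) + 9.36.
τ = M/ṁ = 550.87 min; T_ss = T_in + Q̇/(ṁ c_p) = 28.554 °C.
T(t) = T_ss + (T₀ − T_ss) e^(−t/τ). Set T = 26.9:
e^(−t/τ) = (26.9 − 28.554)/(16.6 − 28.554) = 0.13839
t = −550.87 · ln(0.13839) = 1089.5 min.

1090 min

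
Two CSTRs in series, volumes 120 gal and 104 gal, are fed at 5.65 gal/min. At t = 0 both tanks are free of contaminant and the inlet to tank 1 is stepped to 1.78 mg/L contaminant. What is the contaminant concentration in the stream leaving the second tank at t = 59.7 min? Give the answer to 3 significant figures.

1.43 mg/L

Time constants: τᵢ = Vᵢ/Q for each well-mixed tank.
τ₁ = 120/5.65 = 21.239 min; τ₂ = 104/5.65 = 18.407 min.
Solving the cascade with C₁(0)=C₂(0)=0 gives C₂(t) = C_in[1 − (τ₁ e^(−t/τ₁) − τ₂ e^(−t/τ₂))/(τ₁ − τ₂)].
At t = 59.7: e^(−t/τ₁) = 0.060152, e^(−t/τ₂) = 0.039034.
C₂ = 1.78·[1 − (21.239·0.060152 − 18.407·0.039034)/(2.8319)] = 1.78·0.80258 = 1.4286 mg/L.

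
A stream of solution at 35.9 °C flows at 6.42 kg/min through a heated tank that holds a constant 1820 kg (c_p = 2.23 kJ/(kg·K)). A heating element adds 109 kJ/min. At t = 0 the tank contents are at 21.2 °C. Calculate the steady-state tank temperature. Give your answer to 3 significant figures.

Energy balance: M c_p dT/dt = ṁ c_p (T_in − T) + 109.
At steady state dT/dt = 0 ⇒ T_ss = T_in + Q̇/(ṁ c_p) = 35.9 + 109/(6.42·2.23) = 43.514 °C.

43.5 °C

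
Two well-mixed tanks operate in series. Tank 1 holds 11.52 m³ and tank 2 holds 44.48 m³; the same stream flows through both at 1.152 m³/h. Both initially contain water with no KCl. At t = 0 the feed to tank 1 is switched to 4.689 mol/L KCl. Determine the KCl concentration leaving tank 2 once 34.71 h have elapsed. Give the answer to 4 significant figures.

2.165 mol/L

Species balance on tank i: dCᵢ/dt = (Cᵢ₋₁ − Cᵢ)/τᵢ with τᵢ = Vᵢ/Q.
τ₁ = 11.52/1.152 = 10.0000 h; τ₂ = 44.48/1.152 = 38.6111 h.
Tank 1: C₁ = C_in(1 − e^(−t/τ₁)). Tank 2 (τ₁ ≠ τ₂): C₂ = C_in[1 − (τ₁ e^(−t/τ₁) − τ₂ e^(−t/τ₂))/(τ₁ − τ₂)].
At t = 34.71: e^(−t/τ₁) = 0.0310859, e^(−t/τ₂) = 0.406991.
C₂ = 4.689·[1 − (10.0000·0.0310859 − 38.6111·0.406991)/(-28.6111)] = 4.689·0.461625 = 2.16456 mol/L.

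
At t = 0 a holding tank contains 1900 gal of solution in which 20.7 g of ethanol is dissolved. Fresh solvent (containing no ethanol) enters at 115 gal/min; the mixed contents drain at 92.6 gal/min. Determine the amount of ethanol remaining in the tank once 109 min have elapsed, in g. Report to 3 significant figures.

0.680 g

Let m(t) be the amount of ethanol. Volume: V(t) = V₀ + (Q_in − Q_out) t = 1900 + 22.400 t; V(109) = 4341.6 gal.
Species balance (pure solvent in): dm/dt = −Q_out · m/V(t).
dm/m = −Q_out dt/(V₀ + 22.400 t); integrating gives ln(m/m₀) = −(Q_out/(Q_in−Q_out)) ln(V/V₀).
m = m₀ (V₀/V)^(Q_out/(Q_in−Q_out)) = 20.7 × (1900/4341.6)^(4.1339) = 0.67970 g.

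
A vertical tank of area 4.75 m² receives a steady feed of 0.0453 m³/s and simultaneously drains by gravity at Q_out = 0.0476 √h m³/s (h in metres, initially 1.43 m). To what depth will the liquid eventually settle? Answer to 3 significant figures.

0.906 m

Level balance: A dh/dt = 0.0453 − 0.0476 √h. Setting dh/dt = 0:
Q_in = 0.0476 √h_ss ⇒ √h_ss = 0.0453/0.0476 = 0.95168.
h_ss = 0.95168² = 0.90570 m. (Since h₀ = 1.43 m > h_ss, the level will fall toward this value.)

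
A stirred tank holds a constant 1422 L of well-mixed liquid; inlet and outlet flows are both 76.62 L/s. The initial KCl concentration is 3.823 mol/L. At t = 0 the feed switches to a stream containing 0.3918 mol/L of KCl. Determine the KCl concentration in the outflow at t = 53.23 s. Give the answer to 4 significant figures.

0.5867 mol/L

Mass balance on the solute (V constant): V dC/dt = Q(C_in − C).
Time constant τ = V/Q = 1422/76.62 = 18.5591 s.
This is linear first-order; C(t) = C_in + (C₀ − C_in) e^(−t/τ).
C(53.23) = 0.3918 + (3.823 − 0.3918)·e^(−53.23/18.5591) = 0.3918 + (3.43120)·0.0568050 = 0.586709 mol/L.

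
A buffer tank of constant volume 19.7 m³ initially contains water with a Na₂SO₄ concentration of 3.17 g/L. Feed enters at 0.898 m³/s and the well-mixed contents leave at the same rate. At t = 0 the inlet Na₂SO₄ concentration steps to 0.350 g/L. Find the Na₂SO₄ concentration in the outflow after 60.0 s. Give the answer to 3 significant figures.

Transient balance on the dissolved component: V dC/dt = Q(C_in − C).
Rewrite as dC/dt + C/τ = C_in/τ, τ = V/Q = 21.938 s.
C approaches C_in exponentially: C(t) = C_in + (C₀ − C_in) e^(−t/τ).
C(60.0) = 0.350 + (3.17 − 0.350)·e^(−60.0/21.938) = 0.350 + (2.8200)·0.064892 = 0.53300 g/L.

0.533 g/L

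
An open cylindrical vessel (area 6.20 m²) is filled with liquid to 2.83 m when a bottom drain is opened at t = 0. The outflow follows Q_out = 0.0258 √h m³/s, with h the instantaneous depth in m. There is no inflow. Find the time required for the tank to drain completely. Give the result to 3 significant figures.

Accumulation of liquid (constant cross-section A): A dh/dt = −0.0258 √h.
Separate and integrate: 2(√h − √h₀) = −(0.0258/A) t.
Set h = 0: 2√h₀ = (0.0258/A) t_empty ⇒ t_empty = 2A√h₀/0.0258.
t_empty = 2·6.20·√2.83/0.0258 = 12.400·1.6823/0.0258 = 808.53 s.

809 s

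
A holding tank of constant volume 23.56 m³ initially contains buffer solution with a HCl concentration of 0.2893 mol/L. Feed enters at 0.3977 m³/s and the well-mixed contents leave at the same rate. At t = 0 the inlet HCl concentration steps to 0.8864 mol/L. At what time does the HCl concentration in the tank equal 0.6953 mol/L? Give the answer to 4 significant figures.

67.49 s

Transient balance on the dissolved component: V dC/dt = Q(C_in − C), so τ = V/Q = 59.2406 s.
C(t) = C_in + (C₀ − C_in) e^(−t/τ). Set C = 0.6953 and solve for t:
e^(−t/τ) = (C − C_in)/(C₀ − C_in) = (0.6953 − 0.8864)/(0.2893 − 0.8864) = 0.320047
t = −τ ln(…) = 59.2406 × 1.13929 = 67.4921 s.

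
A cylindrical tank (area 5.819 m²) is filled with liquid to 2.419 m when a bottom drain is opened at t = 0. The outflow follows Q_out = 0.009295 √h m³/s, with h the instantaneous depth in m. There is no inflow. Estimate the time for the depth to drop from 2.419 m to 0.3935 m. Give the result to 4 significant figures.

Accumulation of liquid (constant cross-section A): A dh/dt = −0.009295 √h.
This is separable: 2 d(√h)/dt = −0.009295/A, so √h = √h₀ − (0.009295/(2A)) t.
t = 2A(√h₀ − √h)/0.009295 = 2·5.819·(√2.419 − √0.3935)/0.009295
  = 11.6380 × (1.55531 − 0.627296) / 0.009295 = 1161.94 s.

1162 s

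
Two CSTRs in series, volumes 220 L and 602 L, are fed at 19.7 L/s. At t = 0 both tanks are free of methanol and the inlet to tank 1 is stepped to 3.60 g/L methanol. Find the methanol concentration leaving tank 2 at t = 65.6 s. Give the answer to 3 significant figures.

2.94 g/L

Time constants: τᵢ = Vᵢ/Q for each well-mixed tank.
τ₁ = 220/19.7 = 11.168 s; τ₂ = 602/19.7 = 30.558 s.
Tank 1: C₁ = C_in(1 − e^(−t/τ₁)). Tank 2 (τ₁ ≠ τ₂): C₂ = C_in[1 − (τ₁ e^(−t/τ₁) − τ₂ e^(−t/τ₂))/(τ₁ − τ₂)].
At t = 65.6: e^(−t/τ₁) = 0.0028111, e^(−t/τ₂) = 0.11687.
C₂ = 3.60·[1 − (11.168·0.0028111 − 30.558·0.11687)/(-19.391)] = 3.60·0.81744 = 2.9428 g/L.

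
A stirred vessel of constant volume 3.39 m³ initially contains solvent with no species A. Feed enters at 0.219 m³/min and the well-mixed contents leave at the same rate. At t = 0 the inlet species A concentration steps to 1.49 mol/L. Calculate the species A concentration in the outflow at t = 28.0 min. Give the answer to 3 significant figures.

1.25 mol/L

Transient balance on the dissolved component: V dC/dt = Q(C_in − C).
Rewrite as dC/dt + C/τ = C_in/τ, τ = V/Q = 15.479 min.
This is linear first-order; C(t) = C_in + (C₀ − C_in) e^(−t/τ).
C(28.0) = 1.49 + (0 − 1.49)·e^(−28.0/15.479) = 1.49 + (-1.4900)·0.16384 = 1.2459 mol/L.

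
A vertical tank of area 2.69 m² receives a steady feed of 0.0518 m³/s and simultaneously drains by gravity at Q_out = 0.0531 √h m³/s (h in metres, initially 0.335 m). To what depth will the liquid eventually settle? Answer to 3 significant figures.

0.952 m

Level balance: A dh/dt = 0.0518 − 0.0531 √h. Setting dh/dt = 0:
Q_in = 0.0531 √h_ss ⇒ √h_ss = 0.0518/0.0531 = 0.97552.
h_ss = 0.97552² = 0.95164 m. (Since h₀ = 0.335 m < h_ss, the level will rise toward this value.)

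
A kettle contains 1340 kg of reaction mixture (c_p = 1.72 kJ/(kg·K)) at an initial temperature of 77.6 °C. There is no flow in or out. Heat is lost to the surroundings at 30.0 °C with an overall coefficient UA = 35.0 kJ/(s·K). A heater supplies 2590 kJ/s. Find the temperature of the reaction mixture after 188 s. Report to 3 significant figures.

102 °C

M c_p dT/dt = −UA(T − T_amb) + Q̇.
dT/dt = (T_ss − T)/τ with T_ss = T_amb + Q̇/UA = 30.0 + 2590/35.0 = 104.00 °C, τ = M c_p/UA = 1340·1.72/35.0 = 65.851 s.
This is linear first-order; T(t) = T_ss + (T₀ − T_ss) e^(−t/τ).
T(188) = 104.00 + (-26.400)·0.057561 = 102.48 °C.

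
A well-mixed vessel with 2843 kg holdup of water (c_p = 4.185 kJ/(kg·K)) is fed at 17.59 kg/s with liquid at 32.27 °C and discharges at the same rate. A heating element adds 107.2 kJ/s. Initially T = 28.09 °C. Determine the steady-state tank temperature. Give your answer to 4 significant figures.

33.73 °C

M c_p dT/dt = ṁ c_p (T_in − T) + Q̇.
At steady state dT/dt = 0 ⇒ T_ss = T_in + Q̇/(ṁ c_p) = 32.27 + 107.2/(17.59·4.185) = 33.7262 °C.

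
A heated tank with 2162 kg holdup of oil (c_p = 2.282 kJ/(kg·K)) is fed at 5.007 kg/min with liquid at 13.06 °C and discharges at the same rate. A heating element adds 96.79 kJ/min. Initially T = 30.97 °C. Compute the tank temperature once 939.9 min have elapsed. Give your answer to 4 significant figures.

Unsteady energy balance on the tank contents: M c_p dT/dt = ṁ c_p (T_in − T) + 96.79.
τ = M/ṁ = 431.795 min; T_ss = T_in + Q̇/(ṁ c_p) = 13.06 + 96.79/(5.007·2.282) = 21.5311 °C.
This is linear first-order; T(t) = T_ss + (T₀ − T_ss) e^(−t/τ).
T(939.9) = 21.5311 + (9.43895)·e^(−939.9/431.795) = 21.5311 + (9.43895)·0.113412 = 22.6015 °C.

22.60 °C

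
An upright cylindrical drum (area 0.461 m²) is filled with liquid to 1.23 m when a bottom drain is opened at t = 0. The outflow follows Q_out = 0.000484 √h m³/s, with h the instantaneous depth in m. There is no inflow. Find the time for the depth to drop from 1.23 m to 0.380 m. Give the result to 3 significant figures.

938 s

Mass balance (ρ constant): A dh/dt = −0.000484 √h.
Separate and integrate: 2(√h − √h₀) = −(0.000484/A) t.
t = 2A(√h₀ − √h)/0.000484 = 2·0.461·(√1.23 − √0.380)/0.000484
  = 0.92200 × (1.1091 − 0.61644) / 0.000484 = 938.41 s.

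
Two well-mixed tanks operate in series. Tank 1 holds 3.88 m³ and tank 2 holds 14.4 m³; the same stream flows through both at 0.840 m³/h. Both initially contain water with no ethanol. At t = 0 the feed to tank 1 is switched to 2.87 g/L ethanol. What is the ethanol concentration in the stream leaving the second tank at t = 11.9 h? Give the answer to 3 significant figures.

0.988 g/L

Each tank obeys Vᵢ dCᵢ/dt = Q(Cᵢ₋₁ − Cᵢ), so τᵢ = Vᵢ/Q.
τ₁ = 3.88/0.840 = 4.6190 h; τ₂ = 14.4/0.840 = 17.143 h.
Tank 1: C₁ = C_in(1 − e^(−t/τ₁)). Tank 2 (τ₁ ≠ τ₂): C₂ = C_in[1 − (τ₁ e^(−t/τ₁) − τ₂ e^(−t/τ₂))/(τ₁ − τ₂)].
At t = 11.9: e^(−t/τ₁) = 0.076056, e^(−t/τ₂) = 0.49949.
C₂ = 2.87·[1 − (4.6190·0.076056 − 17.143·0.49949)/(-12.524)] = 2.87·0.34434 = 0.98825 g/L.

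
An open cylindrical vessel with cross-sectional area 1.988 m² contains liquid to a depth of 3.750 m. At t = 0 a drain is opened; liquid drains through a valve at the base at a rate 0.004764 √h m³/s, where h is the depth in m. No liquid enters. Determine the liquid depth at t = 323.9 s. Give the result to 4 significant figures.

Accumulation of liquid (constant cross-section A): A dh/dt = −0.004764 √h.
Separate and integrate: 2(√h − √h₀) = −(0.004764/A) t.
√h = √3.750 − 0.004764·323.9/(2·1.988) = 1.93649 − 0.388093 = 1.54840.
h = 1.54840² = 2.39754 m.

2.398 m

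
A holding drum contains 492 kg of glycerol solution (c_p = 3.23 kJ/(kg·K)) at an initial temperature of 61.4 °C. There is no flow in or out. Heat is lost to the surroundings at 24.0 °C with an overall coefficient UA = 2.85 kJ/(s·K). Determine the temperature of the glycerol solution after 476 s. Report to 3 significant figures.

39.9 °C

Lumped-capacitance energy balance: M c_p dT/dt = UA(T_amb − T).
dT/dt = (T_ss − T)/τ with T_ss = T_amb = 24.000 °C, τ = M c_p/UA = 492·3.23/2.85 = 557.60 s.
Integrating: T(t) = T_ss + (T₀ − T_ss) e^(−t/τ).
T(476) = 24.000 + (37.400)·0.42585 = 39.927 °C.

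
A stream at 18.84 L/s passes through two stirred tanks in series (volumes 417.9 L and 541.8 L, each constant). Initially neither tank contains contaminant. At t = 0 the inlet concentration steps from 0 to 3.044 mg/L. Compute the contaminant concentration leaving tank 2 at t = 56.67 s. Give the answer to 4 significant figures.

Each tank obeys Vᵢ dCᵢ/dt = Q(Cᵢ₋₁ − Cᵢ), so τᵢ = Vᵢ/Q.
τ₁ = 417.9/18.84 = 22.1815 s; τ₂ = 541.8/18.84 = 28.7580 s.
Tank 1: C₁ = C_in(1 − e^(−t/τ₁)). Tank 2 (τ₁ ≠ τ₂): C₂ = C_in[1 − (τ₁ e^(−t/τ₁) − τ₂ e^(−t/τ₂))/(τ₁ − τ₂)].
At t = 56.67: e^(−t/τ₁) = 0.0777056, e^(−t/τ₂) = 0.139375.
C₂ = 3.044·[1 − (22.1815·0.0777056 − 28.7580·0.139375)/(-6.57643)] = 3.044·0.652620 = 1.98657 mg/L.

1.987 mg/L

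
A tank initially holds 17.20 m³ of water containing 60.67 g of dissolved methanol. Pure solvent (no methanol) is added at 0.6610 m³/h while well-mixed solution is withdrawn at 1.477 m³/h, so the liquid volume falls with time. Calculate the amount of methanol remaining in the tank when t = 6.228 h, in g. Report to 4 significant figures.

Total volume: dV/dt = Q_in − Q_out = -0.816000 m³/h, so V(t) = 17.20 − 0.816000 t and V(6.228) = 12.1180 m³.
Solute balance: dm/dt = 0 − Q_out C = −Q_out m/V(t).
dm/m = −Q_out dt/(V₀ − 0.816000 t); integrating gives ln(m/m₀) = −(Q_out/(Q_in−Q_out)) ln(V/V₀).
m = m₀ (V₀/V)^(Q_out/(Q_in−Q_out)) = 60.67 × (17.20/12.1180)^(-1.81005) = 32.1860 g.

32.19 g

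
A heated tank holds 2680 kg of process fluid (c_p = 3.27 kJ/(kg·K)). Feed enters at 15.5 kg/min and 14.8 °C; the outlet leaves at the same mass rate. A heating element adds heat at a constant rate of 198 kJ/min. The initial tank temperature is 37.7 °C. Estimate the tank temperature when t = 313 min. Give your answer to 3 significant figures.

Unsteady energy balance on the tank contents: M c_p dT/dt = ṁ c_p (T_in − T) + 198.
Rearrange: dT/dt = (T_ss − T)/τ with τ = M/ṁ = 172.90 min and T_ss = T_in + Q̇/(ṁ c_p) = 18.706 °C.
Integrating: T(t) = T_ss + (T₀ − T_ss) e^(−t/τ).
T(313) = 18.706 + (18.994)·e^(−313/172.90) = 18.706 + (18.994)·0.16361 = 21.814 °C.

21.8 °C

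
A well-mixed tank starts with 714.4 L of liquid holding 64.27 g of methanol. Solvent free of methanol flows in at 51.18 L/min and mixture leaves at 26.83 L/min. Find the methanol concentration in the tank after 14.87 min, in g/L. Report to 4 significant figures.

0.03800 g/L

Total volume: dV/dt = Q_in − Q_out = 24.3500 L/min, so V(t) = 714.4 + 24.3500 t and V(14.87) = 1076.48 L.
Solute balance: dm/dt = 0 − Q_out C = −Q_out m/V(t).
dm/m = −Q_out dt/(V₀ + 24.3500 t); integrating gives ln(m/m₀) = −(Q_out/(Q_in−Q_out)) ln(V/V₀).
m = m₀ (V₀/V)^(Q_out/(Q_in−Q_out)) = 64.27 × (714.4/1076.48)^(1.10185) = 40.9078 g.
C = m/V = 40.9078/1076.48 = 0.0380013 g/L.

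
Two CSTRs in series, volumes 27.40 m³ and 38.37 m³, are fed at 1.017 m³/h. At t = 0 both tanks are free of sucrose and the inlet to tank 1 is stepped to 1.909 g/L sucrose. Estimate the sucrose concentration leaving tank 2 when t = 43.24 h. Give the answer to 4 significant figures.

Species balance on tank i: dCᵢ/dt = (Cᵢ₋₁ − Cᵢ)/τᵢ with τᵢ = Vᵢ/Q.
τ₁ = 27.40/1.017 = 26.9420 h; τ₂ = 38.37/1.017 = 37.7286 h.
Solving the cascade with C₁(0)=C₂(0)=0 gives C₂(t) = C_in[1 − (τ₁ e^(−t/τ₁) − τ₂ e^(−t/τ₂))/(τ₁ − τ₂)].
At t = 43.24: e^(−t/τ₁) = 0.200904, e^(−t/τ₂) = 0.317881.
C₂ = 1.909·[1 − (26.9420·0.200904 − 37.7286·0.317881)/(-10.7866)] = 1.909·0.389944 = 0.744403 g/L.

0.7444 g/L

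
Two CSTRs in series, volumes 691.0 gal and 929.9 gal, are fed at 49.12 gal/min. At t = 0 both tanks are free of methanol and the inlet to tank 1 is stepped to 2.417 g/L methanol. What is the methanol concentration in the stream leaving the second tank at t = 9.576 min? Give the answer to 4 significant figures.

Each tank obeys Vᵢ dCᵢ/dt = Q(Cᵢ₋₁ − Cᵢ), so τᵢ = Vᵢ/Q.
τ₁ = 691.0/49.12 = 14.0676 min; τ₂ = 929.9/49.12 = 18.9312 min.
Solving the cascade with C₁(0)=C₂(0)=0 gives C₂(t) = C_in[1 − (τ₁ e^(−t/τ₁) − τ₂ e^(−t/τ₂))/(τ₁ − τ₂)].
At t = 9.576: e^(−t/τ₁) = 0.506256, e^(−t/τ₂) = 0.603004.
C₂ = 2.417·[1 − (14.0676·0.506256 − 18.9312·0.603004)/(-4.86360)] = 2.417·0.117160 = 0.283175 g/L.

0.2832 g/L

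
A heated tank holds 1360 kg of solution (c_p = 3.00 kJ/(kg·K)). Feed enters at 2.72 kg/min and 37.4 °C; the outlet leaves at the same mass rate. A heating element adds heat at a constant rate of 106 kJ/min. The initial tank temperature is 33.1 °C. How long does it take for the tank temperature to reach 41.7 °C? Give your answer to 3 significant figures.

344 min

Heat balance on the well-mixed liquid: M c_p dT/dt = ṁ c_p (T_in − T) + 106.
τ = M/ṁ = 500.00 min; T_ss = T_in + Q̇/(ṁ c_p) = 50.390 °C.
T(t) = T_ss + (T₀ − T_ss) e^(−t/τ). Set T = 41.7:
e^(−t/τ) = (41.7 − 50.390)/(33.1 − 50.390) = 0.50261
t = −500.00 · ln(0.50261) = 343.97 min.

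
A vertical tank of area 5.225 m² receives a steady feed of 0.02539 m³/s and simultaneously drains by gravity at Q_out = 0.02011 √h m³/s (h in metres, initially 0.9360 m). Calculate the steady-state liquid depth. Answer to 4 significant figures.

1.594 m

Level balance: A dh/dt = 0.02539 − 0.02011 √h. Setting dh/dt = 0:
Q_in = 0.02011 √h_ss ⇒ √h_ss = 0.02539/0.02011 = 1.26256.
h_ss = 1.26256² = 1.59405 m. (Since h₀ = 0.9360 m < h_ss, the level will rise toward this value.)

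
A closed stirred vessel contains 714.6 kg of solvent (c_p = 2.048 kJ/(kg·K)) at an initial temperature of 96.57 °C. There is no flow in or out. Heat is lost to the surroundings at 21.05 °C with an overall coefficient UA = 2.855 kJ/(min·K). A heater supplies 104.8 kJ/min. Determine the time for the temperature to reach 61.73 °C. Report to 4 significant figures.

1168 min

Lumped-capacitance energy balance: M c_p dT/dt = UA(T_amb − T) + Q̇.
τ = M c_p/UA = 512.610 min; T_ss = T_amb + Q̇/UA = 21.05 + 104.8/2.855 = 57.7575 °C.
T(t) = T_ss + (T₀ − T_ss)e^(−t/τ); set T = 61.73:
t = −τ ln[(T − T_ss)/(T₀ − T_ss)] = −512.610 · ln(0.102350) = 1168.42 min.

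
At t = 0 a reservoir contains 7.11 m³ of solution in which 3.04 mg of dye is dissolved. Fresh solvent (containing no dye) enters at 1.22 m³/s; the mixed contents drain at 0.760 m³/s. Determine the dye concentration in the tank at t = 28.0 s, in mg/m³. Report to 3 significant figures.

Total volume: dV/dt = Q_in − Q_out = 0.46000 m³/s, so V(t) = 7.11 + 0.46000 t and V(28.0) = 19.990 m³.
Species balance (pure solvent in): dm/dt = −Q_out · m/V(t).
dm/m = −Q_out dt/(V₀ + 0.46000 t); integrating gives ln(m/m₀) = −(Q_out/(Q_in−Q_out)) ln(V/V₀).
m = m₀ (V₀/V)^(Q_out/(Q_in−Q_out)) = 3.04 × (7.11/19.990)^(1.6522) = 0.55099 mg.
C = m/V = 0.55099/19.990 = 0.027563 mg/m³.

0.0276 mg/m³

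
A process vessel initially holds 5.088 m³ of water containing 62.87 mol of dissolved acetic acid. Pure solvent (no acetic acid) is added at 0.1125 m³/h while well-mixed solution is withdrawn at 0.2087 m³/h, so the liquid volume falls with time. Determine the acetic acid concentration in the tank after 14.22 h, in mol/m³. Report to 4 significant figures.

Let m(t) be the amount of acetic acid. Volume: V(t) = V₀ + (Q_in − Q_out) t = 5.088 − 0.0962000 t; V(14.22) = 3.72004 m³.
Species balance (pure solvent in): dm/dt = −Q_out · m/V(t).
dm/m = −Q_out dt/(V₀ − 0.0962000 t); integrating gives ln(m/m₀) = −(Q_out/(Q_in−Q_out)) ln(V/V₀).
m = m₀ (V₀/V)^(Q_out/(Q_in−Q_out)) = 62.87 × (5.088/3.72004)^(-2.16944) = 31.8713 mol.
C = m/V = 31.8713/3.72004 = 8.56747 mol/m³.

8.567 mol/m³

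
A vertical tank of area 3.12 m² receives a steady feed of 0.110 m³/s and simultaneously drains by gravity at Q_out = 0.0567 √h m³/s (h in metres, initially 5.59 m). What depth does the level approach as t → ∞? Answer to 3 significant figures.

3.76 m

Level balance: A dh/dt = 0.110 − 0.0567 √h. Setting dh/dt = 0:
Q_in = 0.0567 √h_ss ⇒ √h_ss = 0.110/0.0567 = 1.9400.
h_ss = 1.9400² = 3.7637 m. (Since h₀ = 5.59 m > h_ss, the level will fall toward this value.)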